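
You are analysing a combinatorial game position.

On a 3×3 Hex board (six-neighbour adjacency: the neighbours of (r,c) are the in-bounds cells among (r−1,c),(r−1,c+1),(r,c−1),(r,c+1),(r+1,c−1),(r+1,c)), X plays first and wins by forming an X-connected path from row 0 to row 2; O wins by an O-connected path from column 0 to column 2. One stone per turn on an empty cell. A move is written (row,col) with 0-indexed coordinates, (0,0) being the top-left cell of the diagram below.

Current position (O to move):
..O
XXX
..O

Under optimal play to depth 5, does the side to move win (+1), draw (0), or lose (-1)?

value(..O/XXX/..O, O) = -1

[..O/XXX/..O] O move#1: (0,0):-1/O.O/XXX/..O*, (0,1):-1/.OO/XXX/..O, (2,0):-1/..O/XXX/O.O, (2,1):-1/..O/XXX/.OO
[O.O/XXX/..O] X move#2: (0,1):+1/OXO/XXX/..O*, (2,0):-1/O.O/XXX/X.O, (2,1):-1/O.O/XXX/.XO
[OXO/XXX/..O] O move#3: (2,0):-1/OXO/XXX/O.O*, (2,1):-1/OXO/XXX/.OO
[OXO/XXX/O.O] X move#4: (2,1):+1/OXO/XXX/OXO*
[OXO/XXX/OXO] end (terminal -1, O#5); searched ..O/XXX/..O to 5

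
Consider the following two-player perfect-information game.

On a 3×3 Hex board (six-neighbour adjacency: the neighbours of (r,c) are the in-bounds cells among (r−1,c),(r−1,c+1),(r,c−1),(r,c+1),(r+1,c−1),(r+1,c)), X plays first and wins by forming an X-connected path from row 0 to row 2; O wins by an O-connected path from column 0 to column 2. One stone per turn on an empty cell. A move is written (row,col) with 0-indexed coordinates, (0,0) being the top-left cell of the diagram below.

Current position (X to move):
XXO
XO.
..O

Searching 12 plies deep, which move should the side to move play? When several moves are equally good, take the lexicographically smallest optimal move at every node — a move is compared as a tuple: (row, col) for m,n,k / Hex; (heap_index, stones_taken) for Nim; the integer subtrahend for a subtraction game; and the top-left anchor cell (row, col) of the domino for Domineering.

ply 1, X at XXO/XO./..O | (1,2)=-1→XXO/XOX/..O; (2,0)=+1→XXO/XO./X.O*; (2,1)=-1→XXO/XO./.XO
ply 2: XXO/XO./X.O is terminal -1 (O); from XXO/XO./..O depth 12

X's best at [XXO/XO./..O]: (2,0)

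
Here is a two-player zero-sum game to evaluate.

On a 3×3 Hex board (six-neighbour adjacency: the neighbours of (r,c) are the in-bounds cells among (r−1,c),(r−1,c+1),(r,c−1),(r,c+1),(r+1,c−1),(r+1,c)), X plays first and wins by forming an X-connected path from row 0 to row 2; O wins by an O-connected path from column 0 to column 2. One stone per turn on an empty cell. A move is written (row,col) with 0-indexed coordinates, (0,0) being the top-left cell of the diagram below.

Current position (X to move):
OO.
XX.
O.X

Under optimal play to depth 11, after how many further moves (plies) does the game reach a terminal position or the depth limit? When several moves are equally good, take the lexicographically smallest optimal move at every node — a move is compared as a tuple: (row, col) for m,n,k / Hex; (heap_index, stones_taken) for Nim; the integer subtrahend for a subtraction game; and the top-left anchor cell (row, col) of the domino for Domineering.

[OO./XX./O.X] X move#1: (0,2):+1/OOX/XX./O.X*, (1,2):-1/OO./XXX/O.X, (2,1):-1/OO./XX./OXX
[OOX/XX./O.X] O move#2: (1,2):-1/OOX/XXO/O.X*, (2,1):-1/OOX/XX./OOX
[OOX/XXO/O.X] X move#3: (2,1):+1/OOX/XXO/OXX*
[OOX/XXO/OXX] end (terminal -1, O#4); searched OO./XX./O.X to 11

PV length from [OO./XX./O.X]: 3 plies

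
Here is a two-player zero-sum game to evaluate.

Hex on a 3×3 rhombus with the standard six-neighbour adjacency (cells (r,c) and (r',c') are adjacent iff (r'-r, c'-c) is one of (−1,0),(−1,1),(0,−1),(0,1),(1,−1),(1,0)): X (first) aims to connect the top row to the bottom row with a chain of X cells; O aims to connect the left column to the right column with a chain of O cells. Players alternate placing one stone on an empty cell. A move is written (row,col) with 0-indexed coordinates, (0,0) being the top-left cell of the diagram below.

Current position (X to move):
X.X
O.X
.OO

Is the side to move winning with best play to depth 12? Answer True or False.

[X.X/O.X/.OO] X move#1: (0,1):-1/XXX/O.X/.OO*, (1,1):-1/X.X/OXX/.OO, (2,0):-1/X.X/O.X/XOO
[XXX/O.X/.OO] O move#2: (1,1):+1/XXX/OOX/.OO*, (2,0):+1/XXX/O.X/OOO
[XXX/OOX/.OO] end (terminal -1, X#3); searched X.X/O.X/.OO to 12

X winning at [X.X/O.X/.OO]: False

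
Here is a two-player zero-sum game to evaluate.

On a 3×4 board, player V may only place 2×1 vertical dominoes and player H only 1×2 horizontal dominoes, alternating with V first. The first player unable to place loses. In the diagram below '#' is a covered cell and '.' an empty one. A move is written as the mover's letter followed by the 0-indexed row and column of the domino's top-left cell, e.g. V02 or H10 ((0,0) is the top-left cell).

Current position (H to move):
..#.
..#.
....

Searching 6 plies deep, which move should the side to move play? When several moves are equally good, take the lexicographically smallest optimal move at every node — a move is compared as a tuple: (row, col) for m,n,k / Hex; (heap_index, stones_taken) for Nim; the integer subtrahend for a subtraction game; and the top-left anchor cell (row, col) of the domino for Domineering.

H's best at [..#./..#./....]: H10

p1 H@[..#./..#./....]: H00[###./..#./....]-1 H10[..#./###./....]+1* H20[..#./..#./##..]-1 H21[..#./..#./.##.]-1 H22[..#./..#./..##]-1
p2 V@[..#./###./....]: V03[..##/####/....]-1* V13[..#./####/...#]-1
p3 H@[..##/####/....]: H00[####/####/....]+1* H20[..##/####/##..]+1 H21[..##/####/.##.]+1 H22[..##/####/..##]+1
p4 V@[####/####/....] terminal -1; root [..#./..#./....] d6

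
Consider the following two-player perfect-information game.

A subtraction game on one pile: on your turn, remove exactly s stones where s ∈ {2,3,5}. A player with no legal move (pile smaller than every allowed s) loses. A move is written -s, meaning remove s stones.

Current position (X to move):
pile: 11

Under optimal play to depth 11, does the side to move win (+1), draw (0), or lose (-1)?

[11] X move#1: -2:-1/9, -3:+1/8*, -5:-1/6
[8] O move#2: -2:-1/6*, -3:-1/5, -5:-1/3
[6] X move#3: -2:-1/4, -3:-1/3, -5:+1/1*
[1] end (terminal -1, O#4); searched 11 to 11

value(11, X) = +1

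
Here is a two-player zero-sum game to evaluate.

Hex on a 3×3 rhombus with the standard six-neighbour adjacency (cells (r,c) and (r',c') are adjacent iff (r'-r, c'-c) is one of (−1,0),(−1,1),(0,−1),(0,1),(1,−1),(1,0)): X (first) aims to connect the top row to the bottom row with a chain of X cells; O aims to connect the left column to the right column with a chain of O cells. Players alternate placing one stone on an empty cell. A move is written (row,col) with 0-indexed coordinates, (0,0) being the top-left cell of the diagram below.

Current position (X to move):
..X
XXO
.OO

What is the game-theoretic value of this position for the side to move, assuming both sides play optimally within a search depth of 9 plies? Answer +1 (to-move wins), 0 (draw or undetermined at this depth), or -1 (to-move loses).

value(..X/XXO/.OO, X) = +1

p1 X@[..X/XXO/.OO]: (0,0)[X.X/XXO/.OO]-1 (0,1)[.XX/XXO/.OO]-1 (2,0)[..X/XXO/XOO]+1*
p2 O@[..X/XXO/XOO] terminal -1; root [..X/XXO/.OO] d9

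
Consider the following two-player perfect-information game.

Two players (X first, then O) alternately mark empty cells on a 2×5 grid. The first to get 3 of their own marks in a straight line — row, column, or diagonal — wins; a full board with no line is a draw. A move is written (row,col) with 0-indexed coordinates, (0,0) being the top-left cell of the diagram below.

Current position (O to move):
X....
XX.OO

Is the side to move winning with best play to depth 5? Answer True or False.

p1 O@[X..../XX.OO]: (0,1)[XO.../XX.OO]-1 (0,2)[X.O../XX.OO]-1 (0,3)[X..O./XX.OO]-1 (0,4)[X...O/XX.OO]-1 (1,2)[X..../XXOOO]+1*
p2 X@[X..../XXOOO] terminal -1; root [X..../XX.OO] d5

O winning at [X..../XX.OO]: True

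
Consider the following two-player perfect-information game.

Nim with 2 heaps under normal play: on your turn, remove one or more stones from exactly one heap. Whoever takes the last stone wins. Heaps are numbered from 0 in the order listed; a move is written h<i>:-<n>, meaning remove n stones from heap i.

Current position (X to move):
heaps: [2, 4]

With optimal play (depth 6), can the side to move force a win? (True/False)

[(2,4)] X move#1: h0:-1:-1/(1,4), h0:-2:-1/(0,4), h1:-1:-1/(2,3), h1:-2:+1/(2,2)*, h1:-3:-1/(2,1), h1:-4:-1/(2,0)
[(2,2)] O move#2: h0:-1:-1/(1,2)*, h0:-2:-1/(0,2), h1:-1:-1/(2,1), h1:-2:-1/(2,0)
[(1,2)] X move#3: h0:-1:-1/(0,2), h1:-1:+1/(1,1)*, h1:-2:-1/(1,0)
[(1,1)] O move#4: h0:-1:-1/(0,1)*, h1:-1:-1/(1,0)
[(0,1)] X move#5: h1:-1:+1/(0,0)*
[(0,0)] end (terminal -1, O#6); searched (2,4) to 6

X winning at [(2,4)]: True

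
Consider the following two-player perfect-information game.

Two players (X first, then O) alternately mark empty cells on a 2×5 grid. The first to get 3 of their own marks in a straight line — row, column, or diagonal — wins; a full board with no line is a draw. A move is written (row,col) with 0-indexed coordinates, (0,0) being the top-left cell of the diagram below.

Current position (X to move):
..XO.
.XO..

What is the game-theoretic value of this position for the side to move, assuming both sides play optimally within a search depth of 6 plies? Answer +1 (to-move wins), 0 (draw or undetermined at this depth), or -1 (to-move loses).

p1 X@[..XO./.XO..]: (0,0)[X.XO./.XO..]+0* (0,1)[.XXO./.XO..]+0 (0,4)[..XOX/.XO..]+0 (1,0)[..XO./XXO..]+0 (1,3)[..XO./.XOX.]+0 (1,4)[..XO./.XO.X]+0
p2 O@[X.XO./.XO..]: (0,1)[XOXO./.XO..]+0* (0,4)[X.XOO/.XO..]-1 (1,0)[X.XO./OXO..]-1 (1,3)[X.XO./.XOO.]-1 (1,4)[X.XO./.XO.O]-1
p3 X@[XOXO./.XO..]: (0,4)[XOXOX/.XO..]+0* (1,0)[XOXO./XXO..]+0 (1,3)[XOXO./.XOX.]+0 (1,4)[XOXO./.XO.X]+0
p4 O@[XOXOX/.XO..]: (1,0)[XOXOX/OXO..]+0* (1,3)[XOXOX/.XOO.]+0 (1,4)[XOXOX/.XO.O]+0
p5 X@[XOXOX/OXO..]: (1,3)[XOXOX/OXOX.]+0* (1,4)[XOXOX/OXO.X]+0
p6 O@[XOXOX/OXOX.]: (1,4)[XOXOX/OXOXO]+0*
p7 X@[XOXOX/OXOXO] terminal +0; root [..XO./.XO..] d6

value(..XO./.XO.., X) = 0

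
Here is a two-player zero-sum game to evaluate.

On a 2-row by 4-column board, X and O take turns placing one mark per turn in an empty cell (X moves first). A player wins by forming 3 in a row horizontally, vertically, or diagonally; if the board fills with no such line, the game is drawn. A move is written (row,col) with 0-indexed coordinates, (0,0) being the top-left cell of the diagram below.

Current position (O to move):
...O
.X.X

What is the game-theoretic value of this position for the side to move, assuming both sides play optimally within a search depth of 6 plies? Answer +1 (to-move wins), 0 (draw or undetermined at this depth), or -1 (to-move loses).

p1 O@[...O/.X.X]: (0,0)[O..O/.X.X]-1 (0,1)[.O.O/.X.X]-1 (0,2)[..OO/.X.X]-1 (1,0)[...O/OX.X]-1 (1,2)[...O/.XOX]+0*
p2 X@[...O/.XOX]: (0,0)[X..O/.XOX]+0* (0,1)[.X.O/.XOX]+0 (0,2)[..XO/.XOX]+0 (1,0)[...O/XXOX]+0
p3 O@[X..O/.XOX]: (0,1)[XO.O/.XOX]+0* (0,2)[X.OO/.XOX]+0 (1,0)[X..O/OXOX]+0
p4 X@[XO.O/.XOX]: (0,2)[XOXO/.XOX]+0* (1,0)[XO.O/XXOX]-1
p5 O@[XOXO/.XOX]: (1,0)[XOXO/OXOX]+0*
p6 X@[XOXO/OXOX] terminal +0; root [...O/.X.X] d6

value(...O/.X.X, O) = 0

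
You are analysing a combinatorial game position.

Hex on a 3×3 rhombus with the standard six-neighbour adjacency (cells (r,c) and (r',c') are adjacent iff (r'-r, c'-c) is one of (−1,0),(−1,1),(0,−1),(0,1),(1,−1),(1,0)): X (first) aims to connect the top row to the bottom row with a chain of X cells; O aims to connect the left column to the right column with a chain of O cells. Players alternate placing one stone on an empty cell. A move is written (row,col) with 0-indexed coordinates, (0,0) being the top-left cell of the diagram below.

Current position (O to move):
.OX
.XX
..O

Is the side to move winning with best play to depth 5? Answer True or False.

O winning at [.OX/.XX/..O]: False

[.OX/.XX/..O] O move#1: (0,0):-1/OOX/.XX/..O*, (1,0):-1/.OX/OXX/..O, (2,0):-1/.OX/.XX/O.O, (2,1):-1/.OX/.XX/.OO
[OOX/.XX/..O] X move#2: (1,0):+1/OOX/XXX/..O*, (2,0):+1/OOX/.XX/X.O, (2,1):+1/OOX/.XX/.XO
[OOX/XXX/..O] O move#3: (2,0):-1/OOX/XXX/O.O*, (2,1):-1/OOX/XXX/.OO
[OOX/XXX/O.O] X move#4: (2,1):+1/OOX/XXX/OXO*
[OOX/XXX/OXO] end (terminal -1, O#5); searched .OX/.XX/..O to 5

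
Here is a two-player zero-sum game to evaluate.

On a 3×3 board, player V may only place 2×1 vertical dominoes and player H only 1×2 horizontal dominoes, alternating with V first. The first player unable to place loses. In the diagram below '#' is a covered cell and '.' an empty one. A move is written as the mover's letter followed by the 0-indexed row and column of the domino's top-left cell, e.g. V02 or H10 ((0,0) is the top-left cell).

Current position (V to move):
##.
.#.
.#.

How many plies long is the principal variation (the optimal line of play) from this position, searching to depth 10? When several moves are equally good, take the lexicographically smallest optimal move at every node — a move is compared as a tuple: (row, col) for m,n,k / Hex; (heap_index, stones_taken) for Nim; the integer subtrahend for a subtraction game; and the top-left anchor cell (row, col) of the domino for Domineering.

PV length from [##./.#./.#.]: 1 ply

p1 V@[##./.#./.#.]: V02[###/.##/.#.]+1* V10[##./##./##.]+1 V12[##./.##/.##]+1
p2 H@[###/.##/.#.] terminal -1; root [##./.#./.#.] d10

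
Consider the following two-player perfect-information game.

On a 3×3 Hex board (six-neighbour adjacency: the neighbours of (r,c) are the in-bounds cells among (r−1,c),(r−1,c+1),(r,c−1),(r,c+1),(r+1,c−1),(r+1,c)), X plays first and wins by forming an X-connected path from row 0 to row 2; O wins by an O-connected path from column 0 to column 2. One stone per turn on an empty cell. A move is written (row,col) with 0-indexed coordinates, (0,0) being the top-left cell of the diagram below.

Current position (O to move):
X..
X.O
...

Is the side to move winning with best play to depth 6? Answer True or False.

ply 1, O at X../X.O/... | (0,1)=-1→XO./X.O/...; (0,2)=-1→X.O/X.O/...; (1,1)=-1→X../XOO/...; (2,0)=+1→X../X.O/O..*; (2,1)=-1→X../X.O/.O.; (2,2)=-1→X../X.O/..O
ply 2, X at X../X.O/O.. | (0,1)=-1→XX./X.O/O..*; (0,2)=-1→X.X/X.O/O..; (1,1)=-1→X../XXO/O..; (2,1)=-1→X../X.O/OX.; (2,2)=-1→X../X.O/O.X
ply 3, O at XX./X.O/O.. | (0,2)=+1→XXO/X.O/O..*; (1,1)=+1→XX./XOO/O..; (2,1)=+1→XX./X.O/OO.; (2,2)=+1→XX./X.O/O.O
ply 4, X at XXO/X.O/O.. | (1,1)=-1→XXO/XXO/O..*; (2,1)=-1→XXO/X.O/OX.; (2,2)=-1→XXO/X.O/O.X
ply 5, O at XXO/XXO/O.. | (2,1)=+1→XXO/XXO/OO.*; (2,2)=-1→XXO/XXO/O.O
ply 6: XXO/XXO/OO. is terminal -1 (X); from X../X.O/... depth 6

O winning at [X../X.O/...]: True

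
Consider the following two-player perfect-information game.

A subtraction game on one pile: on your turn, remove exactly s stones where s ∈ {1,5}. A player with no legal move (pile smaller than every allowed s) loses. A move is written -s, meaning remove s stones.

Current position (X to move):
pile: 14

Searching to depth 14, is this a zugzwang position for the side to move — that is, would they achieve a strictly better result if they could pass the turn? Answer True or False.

p1 X@[14]: -1[13]-1* -5[9]-1
p2 O@[13]: -1[12]+1* -5[8]+1
p3 X@[12]: -1[11]-1* -5[7]-1
p4 O@[11]: -1[10]+1* -5[6]+1
p5 X@[10]: -1[9]-1* -5[5]-1
p6 O@[9]: -1[8]+1* -5[4]+1
p7 X@[8]: -1[7]-1* -5[3]-1
p8 O@[7]: -1[6]+1* -5[2]+1
p9 X@[6]: -1[5]-1* -5[1]-1
p10 O@[5]: -1[4]+1* -5[0]+1
p11 X@[4]: -1[3]-1*
p12 O@[3]: -1[2]+1*
p13 X@[2]: -1[1]-1*
p14 O@[1]: -1[0]+1*
p15 X@[0] terminal -1; root [14] d14
suppose X passes — search the same position with O to move:
pass> p1 O@[14]: -1[13]-1* -5[9]-1
pass> p2 X@[13]: -1[12]+1* -5[8]+1
pass> p3 O@[12]: -1[11]-1* -5[7]-1
pass> p4 X@[11]: -1[10]+1* -5[6]+1
pass> p5 O@[10]: -1[9]-1* -5[5]-1
pass> p6 X@[9]: -1[8]+1* -5[4]+1
pass> p7 O@[8]: -1[7]-1* -5[3]-1
pass> p8 X@[7]: -1[6]+1* -5[2]+1
pass> p9 O@[6]: -1[5]-1* -5[1]-1
pass> p10 X@[5]: -1[4]+1* -5[0]+1
pass> p11 O@[4]: -1[3]-1*
pass> p12 X@[3]: -1[2]+1*
pass> p13 O@[2]: -1[1]-1*
pass> p14 X@[1]: -1[0]+1*
pass> p15 O@[0] terminal -1; root [14] d14
for X: play -1, pass +1

zugzwang(14, X) = True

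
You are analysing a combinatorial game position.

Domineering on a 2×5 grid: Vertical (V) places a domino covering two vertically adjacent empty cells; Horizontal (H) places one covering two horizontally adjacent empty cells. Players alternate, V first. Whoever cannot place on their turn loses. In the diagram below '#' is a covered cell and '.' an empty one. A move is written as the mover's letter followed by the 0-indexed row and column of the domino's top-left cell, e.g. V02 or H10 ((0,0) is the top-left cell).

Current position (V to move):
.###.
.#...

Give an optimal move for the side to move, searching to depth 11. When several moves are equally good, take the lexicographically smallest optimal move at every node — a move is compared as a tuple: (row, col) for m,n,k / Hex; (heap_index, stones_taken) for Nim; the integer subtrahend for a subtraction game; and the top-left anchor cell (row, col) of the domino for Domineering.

V's best at [.###./.#...]: V04

[.###./.#...] V move#1: V00:-1/####./##..., V04:+1/.####/.#..#*
[.####/.#..#] H move#2: H12:-1/.####/.####*
[.####/.####] V move#3: V00:+1/#####/#####*
[#####/#####] end (terminal -1, H#4); searched .###./.#... to 11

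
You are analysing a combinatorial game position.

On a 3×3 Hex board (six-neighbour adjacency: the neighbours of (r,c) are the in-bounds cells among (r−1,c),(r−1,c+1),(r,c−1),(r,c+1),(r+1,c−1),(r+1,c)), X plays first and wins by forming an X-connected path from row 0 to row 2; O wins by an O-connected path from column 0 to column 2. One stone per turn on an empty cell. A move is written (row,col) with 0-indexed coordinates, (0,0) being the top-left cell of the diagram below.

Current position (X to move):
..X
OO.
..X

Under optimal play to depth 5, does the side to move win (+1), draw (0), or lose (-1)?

p1 X@[..X/OO./..X]: (0,0)[X.X/OO./..X]-1 (0,1)[.XX/OO./..X]-1 (1,2)[..X/OOX/..X]+1* (2,0)[..X/OO./X.X]-1 (2,1)[..X/OO./.XX]-1
p2 O@[..X/OOX/..X] terminal -1; root [..X/OO./..X] d5

value(..X/OO./..X, X) = +1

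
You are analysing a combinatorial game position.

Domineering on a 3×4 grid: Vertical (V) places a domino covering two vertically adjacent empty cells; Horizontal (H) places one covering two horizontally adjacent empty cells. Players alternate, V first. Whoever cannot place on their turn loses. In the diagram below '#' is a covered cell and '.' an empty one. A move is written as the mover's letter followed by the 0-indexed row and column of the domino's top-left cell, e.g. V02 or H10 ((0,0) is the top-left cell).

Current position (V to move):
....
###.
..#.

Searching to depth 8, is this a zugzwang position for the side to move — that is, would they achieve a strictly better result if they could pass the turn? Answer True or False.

zugzwang(..../###./..#., V) = False

ply 1, V at ..../###./..#. | V03=-1→...#/####/..#.*; V13=-1→..../####/..##
ply 2, H at ...#/####/..#. | H00=+1→##.#/####/..#.*; H01=+1→.###/####/..#.; H20=+1→...#/####/###.
ply 3: ##.#/####/..#. is terminal -1 (V); from ..../###./..#. depth 8
if V skipped the turn, H would face:
~ ply 1, H at ..../###./..#. | H00=+1→##../###./..#.*; H01=+1→.##./###./..#.; H02=+1→..##/###./..#.; H20=+1→..../###./###.
~ ply 2, V at ##../###./..#. | V03=-1→##.#/####/..#.*; V13=-1→##../####/..##
~ ply 3, H at ##.#/####/..#. | H20=+1→##.#/####/###.*
~ ply 4: ##.#/####/###. is terminal -1 (V); from ..../###./..#. depth 8
compare (V): move=-1 vs pass=-1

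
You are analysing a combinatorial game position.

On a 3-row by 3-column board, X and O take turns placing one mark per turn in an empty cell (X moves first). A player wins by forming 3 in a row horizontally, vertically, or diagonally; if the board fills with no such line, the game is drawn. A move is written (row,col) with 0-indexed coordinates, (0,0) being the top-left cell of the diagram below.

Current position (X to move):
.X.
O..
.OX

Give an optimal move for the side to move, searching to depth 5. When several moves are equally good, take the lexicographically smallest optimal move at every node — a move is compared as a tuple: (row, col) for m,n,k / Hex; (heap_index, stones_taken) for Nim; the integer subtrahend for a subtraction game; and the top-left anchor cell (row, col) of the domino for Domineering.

p1 X@[.X./O../.OX]: (0,0)[XX./O../.OX]+1* (0,2)[.XX/O../.OX]+1 (1,1)[.X./OX./.OX]+0 (1,2)[.X./O.X/.OX]+0 (2,0)[.X./O../XOX]+0
p2 O@[XX./O../.OX]: (0,2)[XXO/O../.OX]-1* (1,1)[XX./OO./.OX]-1 (1,2)[XX./O.O/.OX]-1 (2,0)[XX./O../OOX]-1
p3 X@[XXO/O../.OX]: (1,1)[XXO/OX./.OX]+1* (1,2)[XXO/O.X/.OX]+0 (2,0)[XXO/O../XOX]+0
p4 O@[XXO/OX./.OX] terminal -1; root [.X./O../.OX] d5

X's best at [.X./O../.OX]: (0,0)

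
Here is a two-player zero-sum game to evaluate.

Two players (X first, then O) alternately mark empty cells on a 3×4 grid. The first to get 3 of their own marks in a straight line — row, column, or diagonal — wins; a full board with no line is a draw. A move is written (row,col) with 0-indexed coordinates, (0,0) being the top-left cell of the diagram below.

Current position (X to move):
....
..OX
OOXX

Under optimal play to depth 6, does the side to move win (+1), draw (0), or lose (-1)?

value(..../..OX/OOXX, X) = +1

p1 X@[..../..OX/OOXX]: (0,0)[X.../..OX/OOXX]-1 (0,1)[.X../..OX/OOXX]-1 (0,2)[..X./..OX/OOXX]-1 (0,3)[...X/..OX/OOXX]+1* (1,0)[..../X.OX/OOXX]-1 (1,1)[..../.XOX/OOXX]-1
p2 O@[...X/..OX/OOXX] terminal -1; root [..../..OX/OOXX] d6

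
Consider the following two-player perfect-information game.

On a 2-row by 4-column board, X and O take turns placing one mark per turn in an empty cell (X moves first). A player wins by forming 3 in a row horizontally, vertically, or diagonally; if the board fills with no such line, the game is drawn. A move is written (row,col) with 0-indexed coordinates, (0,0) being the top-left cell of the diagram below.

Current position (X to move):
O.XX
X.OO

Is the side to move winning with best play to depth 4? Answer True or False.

X winning at [O.XX/X.OO]: True

p1 X@[O.XX/X.OO]: (0,1)[OXXX/X.OO]+1* (1,1)[O.XX/XXOO]+0
p2 O@[OXXX/X.OO] terminal -1; root [O.XX/X.OO] d4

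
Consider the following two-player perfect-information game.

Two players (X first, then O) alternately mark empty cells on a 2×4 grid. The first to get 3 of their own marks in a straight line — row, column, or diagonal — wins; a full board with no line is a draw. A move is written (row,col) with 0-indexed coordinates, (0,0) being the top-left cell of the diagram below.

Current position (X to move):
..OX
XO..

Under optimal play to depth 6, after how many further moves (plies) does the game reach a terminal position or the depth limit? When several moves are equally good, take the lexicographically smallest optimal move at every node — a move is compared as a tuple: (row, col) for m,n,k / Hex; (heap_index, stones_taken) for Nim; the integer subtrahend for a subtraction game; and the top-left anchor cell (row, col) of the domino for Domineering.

PV length from [..OX/XO..]: 4 plies

ply 1, X at ..OX/XO.. | (0,0)=+0→X.OX/XO..*; (0,1)=+0→.XOX/XO..; (1,2)=+0→..OX/XOX.; (1,3)=+0→..OX/XO.X
ply 2, O at X.OX/XO.. | (0,1)=+0→XOOX/XO..*; (1,2)=+0→X.OX/XOO.; (1,3)=+0→X.OX/XO.O
ply 3, X at XOOX/XO.. | (1,2)=+0→XOOX/XOX.*; (1,3)=+0→XOOX/XO.X
ply 4, O at XOOX/XOX. | (1,3)=+0→XOOX/XOXO*
ply 5: XOOX/XOXO is terminal +0 (X); from ..OX/XO.. depth 6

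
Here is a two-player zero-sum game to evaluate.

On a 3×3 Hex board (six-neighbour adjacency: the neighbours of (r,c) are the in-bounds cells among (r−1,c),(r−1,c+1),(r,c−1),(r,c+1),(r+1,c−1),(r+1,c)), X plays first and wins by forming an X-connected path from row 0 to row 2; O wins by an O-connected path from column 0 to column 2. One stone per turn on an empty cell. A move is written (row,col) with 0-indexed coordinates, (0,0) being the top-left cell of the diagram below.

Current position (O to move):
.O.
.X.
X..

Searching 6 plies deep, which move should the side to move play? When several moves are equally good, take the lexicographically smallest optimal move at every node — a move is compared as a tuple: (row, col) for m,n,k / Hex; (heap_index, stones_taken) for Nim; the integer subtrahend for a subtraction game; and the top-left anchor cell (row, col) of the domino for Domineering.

p1 O@[.O./.X./X..]: (0,0)[OO./.X./X..]-1 (0,2)[.OO/.X./X..]+1* (1,0)[.O./OX./X..]-1 (1,2)[.O./.XO/X..]-1 (2,1)[.O./.X./XO.]-1 (2,2)[.O./.X./X.O]-1
p2 X@[.OO/.X./X..]: (0,0)[XOO/.X./X..]-1* (1,0)[.OO/XX./X..]-1 (1,2)[.OO/.XX/X..]-1 (2,1)[.OO/.X./XX.]-1 (2,2)[.OO/.X./X.X]-1
p3 O@[XOO/.X./X..]: (1,0)[XOO/OX./X..]+1* (1,2)[XOO/.XO/X..]-1 (2,1)[XOO/.X./XO.]-1 (2,2)[XOO/.X./X.O]-1
p4 X@[XOO/OX./X..] terminal -1; root [.O./.X./X..] d6

O's best at [.O./.X./X..]: (0,2)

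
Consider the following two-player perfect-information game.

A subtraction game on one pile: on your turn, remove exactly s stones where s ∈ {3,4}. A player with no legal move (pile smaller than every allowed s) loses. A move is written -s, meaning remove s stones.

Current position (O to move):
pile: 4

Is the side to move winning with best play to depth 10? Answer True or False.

[4] O move#1: -3:+1/1*, -4:+1/0
[1] end (terminal -1, X#2); searched 4 to 10

O winning at [4]: True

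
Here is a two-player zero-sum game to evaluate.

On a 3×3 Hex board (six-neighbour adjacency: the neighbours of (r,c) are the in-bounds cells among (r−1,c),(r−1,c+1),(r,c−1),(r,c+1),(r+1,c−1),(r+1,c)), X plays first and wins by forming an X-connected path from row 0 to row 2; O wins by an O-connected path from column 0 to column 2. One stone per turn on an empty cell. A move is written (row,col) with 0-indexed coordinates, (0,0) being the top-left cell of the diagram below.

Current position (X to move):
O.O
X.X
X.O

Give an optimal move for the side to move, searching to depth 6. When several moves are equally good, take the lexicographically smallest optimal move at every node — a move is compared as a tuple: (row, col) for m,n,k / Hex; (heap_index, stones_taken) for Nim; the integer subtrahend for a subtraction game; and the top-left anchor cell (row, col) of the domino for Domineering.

p1 X@[O.O/X.X/X.O]: (0,1)[OXO/X.X/X.O]+1* (1,1)[O.O/XXX/X.O]-1 (2,1)[O.O/X.X/XXO]-1
p2 O@[OXO/X.X/X.O] terminal -1; root [O.O/X.X/X.O] d6

X's best at [O.O/X.X/X.O]: (0,1)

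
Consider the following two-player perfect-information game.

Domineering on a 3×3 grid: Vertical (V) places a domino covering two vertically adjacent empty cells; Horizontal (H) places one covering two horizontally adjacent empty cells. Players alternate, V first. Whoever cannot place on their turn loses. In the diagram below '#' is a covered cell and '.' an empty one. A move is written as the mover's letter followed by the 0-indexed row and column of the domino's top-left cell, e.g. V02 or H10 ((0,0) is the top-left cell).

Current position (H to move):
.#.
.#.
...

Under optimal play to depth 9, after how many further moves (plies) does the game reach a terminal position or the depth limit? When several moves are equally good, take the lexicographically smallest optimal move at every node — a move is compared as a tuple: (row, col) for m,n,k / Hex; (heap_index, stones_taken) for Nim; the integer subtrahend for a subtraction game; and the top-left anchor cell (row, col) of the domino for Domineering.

p1 H@[.#./.#./...]: H20[.#./.#./##.]-1* H21[.#./.#./.##]-1
p2 V@[.#./.#./##.]: V00[##./##./##.]+1* V02[.##/.##/##.]+1 V12[.#./.##/###]+1
p3 H@[##./##./##.] terminal -1; root [.#./.#./...] d9

PV length from [.#./.#./...]: 2 plies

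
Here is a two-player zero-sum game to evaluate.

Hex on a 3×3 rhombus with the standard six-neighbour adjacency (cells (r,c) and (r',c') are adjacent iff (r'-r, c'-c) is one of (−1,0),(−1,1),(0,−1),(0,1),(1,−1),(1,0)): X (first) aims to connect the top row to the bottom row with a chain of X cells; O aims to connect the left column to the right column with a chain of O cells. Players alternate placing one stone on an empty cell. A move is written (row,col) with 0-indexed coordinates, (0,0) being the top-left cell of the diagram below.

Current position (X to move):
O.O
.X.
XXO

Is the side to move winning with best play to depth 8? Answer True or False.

p1 X@[O.O/.X./XXO]: (0,1)[OXO/.X./XXO]+1* (1,0)[O.O/XX./XXO]-1 (1,2)[O.O/.XX/XXO]-1
p2 O@[OXO/.X./XXO] terminal -1; root [O.O/.X./XXO] d8

X winning at [O.O/.X./XXO]: True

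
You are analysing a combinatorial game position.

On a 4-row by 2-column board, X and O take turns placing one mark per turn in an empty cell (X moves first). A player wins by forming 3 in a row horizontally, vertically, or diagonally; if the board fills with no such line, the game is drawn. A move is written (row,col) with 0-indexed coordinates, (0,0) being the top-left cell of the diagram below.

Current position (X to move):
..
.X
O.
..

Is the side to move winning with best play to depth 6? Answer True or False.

ply 1, X at ../.X/O./.. | (0,0)=+0→X./.X/O./..; (0,1)=+0→.X/.X/O./..; (1,0)=+0→../XX/O./..; (2,1)=+1→../.X/OX/..*; (3,0)=+0→../.X/O./X.; (3,1)=+0→../.X/O./.X
ply 2, O at ../.X/OX/.. | (0,0)=-1→O./.X/OX/..*; (0,1)=-1→.O/.X/OX/..; (1,0)=-1→../OX/OX/..; (3,0)=-1→../.X/OX/O.; (3,1)=-1→../.X/OX/.O
ply 3, X at O./.X/OX/.. | (0,1)=+1→OX/.X/OX/..*; (1,0)=+1→O./XX/OX/..; (3,0)=-1→O./.X/OX/X.; (3,1)=+1→O./.X/OX/.X
ply 4: OX/.X/OX/.. is terminal -1 (O); from ../.X/O./.. depth 6

X winning at [../.X/O./..]: True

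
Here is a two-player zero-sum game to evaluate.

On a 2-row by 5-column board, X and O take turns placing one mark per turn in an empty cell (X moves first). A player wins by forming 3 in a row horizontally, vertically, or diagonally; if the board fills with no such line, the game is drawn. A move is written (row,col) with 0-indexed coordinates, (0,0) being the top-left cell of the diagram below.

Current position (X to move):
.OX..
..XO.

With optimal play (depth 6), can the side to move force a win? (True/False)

[.OX../..XO.] X move#1: (0,0):+0/XOX../..XO.*, (0,3):+0/.OXX./..XO., (0,4):+0/.OX.X/..XO., (1,0):+0/.OX../X.XO., (1,1):+0/.OX../.XXO., (1,4):+0/.OX../..XOX
[XOX../..XO.] O move#2: (0,3):+0/XOXO./..XO.*, (0,4):+0/XOX.O/..XO., (1,0):+0/XOX../O.XO., (1,1):+0/XOX../.OXO., (1,4):+0/XOX../..XOO
[XOXO./..XO.] X move#3: (0,4):+0/XOXOX/..XO.*, (1,0):+0/XOXO./X.XO., (1,1):+0/XOXO./.XXO., (1,4):+0/XOXO./..XOX
[XOXOX/..XO.] O move#4: (1,0):+0/XOXOX/O.XO.*, (1,1):+0/XOXOX/.OXO., (1,4):+0/XOXOX/..XOO
[XOXOX/O.XO.] X move#5: (1,1):+0/XOXOX/OXXO.*, (1,4):+0/XOXOX/O.XOX
[XOXOX/OXXO.] O move#6: (1,4):+0/XOXOX/OXXOO*
[XOXOX/OXXOO] end (terminal +0, X#7); searched .OX../..XO. to 6

X winning at [.OX../..XO.]: False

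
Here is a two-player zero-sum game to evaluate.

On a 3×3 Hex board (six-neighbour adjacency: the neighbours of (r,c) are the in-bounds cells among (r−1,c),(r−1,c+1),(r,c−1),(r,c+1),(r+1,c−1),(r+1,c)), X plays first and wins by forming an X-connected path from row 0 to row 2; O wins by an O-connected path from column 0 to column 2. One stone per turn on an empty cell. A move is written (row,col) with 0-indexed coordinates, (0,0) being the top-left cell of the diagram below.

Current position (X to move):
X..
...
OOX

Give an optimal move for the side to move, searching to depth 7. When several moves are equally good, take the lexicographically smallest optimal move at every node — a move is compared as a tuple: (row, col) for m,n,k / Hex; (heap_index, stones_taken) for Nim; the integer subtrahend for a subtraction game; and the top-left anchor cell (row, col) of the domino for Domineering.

ply 1, X at X../.../OOX | (0,1)=-1→XX./.../OOX; (0,2)=-1→X.X/.../OOX; (1,0)=-1→X../X../OOX; (1,1)=-1→X../.X./OOX; (1,2)=+1→X../..X/OOX*
ply 2, O at X../..X/OOX | (0,1)=-1→XO./..X/OOX*; (0,2)=-1→X.O/..X/OOX; (1,0)=-1→X../O.X/OOX; (1,1)=-1→X../.OX/OOX
ply 3, X at XO./..X/OOX | (0,2)=+1→XOX/..X/OOX*; (1,0)=+1→XO./X.X/OOX; (1,1)=+1→XO./.XX/OOX
ply 4: XOX/..X/OOX is terminal -1 (O); from X../.../OOX depth 7

X's best at [X../.../OOX]: (1,2)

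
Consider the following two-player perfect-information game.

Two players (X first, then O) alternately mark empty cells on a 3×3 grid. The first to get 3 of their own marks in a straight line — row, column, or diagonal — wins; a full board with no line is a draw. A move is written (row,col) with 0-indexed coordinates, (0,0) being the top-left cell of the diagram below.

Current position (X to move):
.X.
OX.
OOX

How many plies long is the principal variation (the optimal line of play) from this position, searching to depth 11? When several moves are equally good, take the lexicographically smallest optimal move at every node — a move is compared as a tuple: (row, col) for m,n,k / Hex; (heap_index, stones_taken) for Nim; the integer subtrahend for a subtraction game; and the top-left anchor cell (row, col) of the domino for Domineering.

[.X./OX./OOX] X move#1: (0,0):+1/XX./OX./OOX*, (0,2):-1/.XX/OX./OOX, (1,2):-1/.X./OXX/OOX
[XX./OX./OOX] end (terminal -1, O#2); searched .X./OX./OOX to 11

PV length from [.X./OX./OOX]: 1 ply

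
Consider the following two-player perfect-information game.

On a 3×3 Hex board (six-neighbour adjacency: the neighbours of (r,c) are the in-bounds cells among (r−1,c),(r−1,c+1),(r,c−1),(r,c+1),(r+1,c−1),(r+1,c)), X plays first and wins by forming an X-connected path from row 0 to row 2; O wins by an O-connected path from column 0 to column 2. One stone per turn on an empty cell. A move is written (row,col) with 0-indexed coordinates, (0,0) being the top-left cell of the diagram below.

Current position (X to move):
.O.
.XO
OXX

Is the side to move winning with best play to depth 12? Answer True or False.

ply 1, X at .O./.XO/OXX | (0,0)=+1→XO./.XO/OXX*; (0,2)=+1→.OX/.XO/OXX; (1,0)=+1→.O./XXO/OXX
ply 2, O at XO./.XO/OXX | (0,2)=-1→XOO/.XO/OXX*; (1,0)=-1→XO./OXO/OXX
ply 3, X at XOO/.XO/OXX | (1,0)=+1→XOO/XXO/OXX*
ply 4: XOO/XXO/OXX is terminal -1 (O); from .O./.XO/OXX depth 12

X winning at [.O./.XO/OXX]: True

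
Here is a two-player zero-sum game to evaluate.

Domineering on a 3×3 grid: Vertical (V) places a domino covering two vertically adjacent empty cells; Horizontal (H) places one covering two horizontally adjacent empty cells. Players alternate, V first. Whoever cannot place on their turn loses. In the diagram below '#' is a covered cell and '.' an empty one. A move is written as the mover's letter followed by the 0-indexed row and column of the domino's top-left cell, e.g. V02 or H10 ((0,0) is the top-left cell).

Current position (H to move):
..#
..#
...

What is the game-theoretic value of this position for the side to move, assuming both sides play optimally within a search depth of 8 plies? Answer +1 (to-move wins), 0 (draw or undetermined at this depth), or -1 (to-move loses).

[..#/..#/...] H move#1: H00:-1/###/..#/..., H10:+1/..#/###/...*, H20:-1/..#/..#/##., H21:-1/..#/..#/.##
[..#/###/...] end (terminal -1, V#2); searched ..#/..#/... to 8

value(..#/..#/..., H) = +1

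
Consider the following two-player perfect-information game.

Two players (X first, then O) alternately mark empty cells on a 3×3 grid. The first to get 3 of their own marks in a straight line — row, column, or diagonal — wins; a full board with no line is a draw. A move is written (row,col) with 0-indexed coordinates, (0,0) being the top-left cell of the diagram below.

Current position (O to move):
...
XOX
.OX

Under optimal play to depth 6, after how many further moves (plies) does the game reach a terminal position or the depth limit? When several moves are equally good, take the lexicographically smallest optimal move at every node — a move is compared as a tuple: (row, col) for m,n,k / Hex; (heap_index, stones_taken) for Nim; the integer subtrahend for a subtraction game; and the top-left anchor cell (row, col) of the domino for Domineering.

PV length from [.../XOX/.OX]: 1 ply

p1 O@[.../XOX/.OX]: (0,0)[O../XOX/.OX]-1 (0,1)[.O./XOX/.OX]+1* (0,2)[..O/XOX/.OX]+1 (2,0)[.../XOX/OOX]-1
p2 X@[.O./XOX/.OX] terminal -1; root [.../XOX/.OX] d6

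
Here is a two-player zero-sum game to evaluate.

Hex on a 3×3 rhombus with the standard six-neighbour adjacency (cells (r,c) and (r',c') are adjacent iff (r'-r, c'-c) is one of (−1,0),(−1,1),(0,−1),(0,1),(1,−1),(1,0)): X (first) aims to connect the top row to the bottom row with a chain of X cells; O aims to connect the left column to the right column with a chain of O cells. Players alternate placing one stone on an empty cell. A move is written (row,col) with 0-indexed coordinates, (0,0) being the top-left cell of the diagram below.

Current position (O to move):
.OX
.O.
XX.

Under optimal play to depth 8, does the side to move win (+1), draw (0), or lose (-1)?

[.OX/.O./XX.] O move#1: (0,0):-1/OOX/.O./XX., (1,0):-1/.OX/OO./XX., (1,2):+1/.OX/.OO/XX.*, (2,2):-1/.OX/.O./XXO
[.OX/.OO/XX.] X move#2: (0,0):-1/XOX/.OO/XX.*, (1,0):-1/.OX/XOO/XX., (2,2):-1/.OX/.OO/XXX
[XOX/.OO/XX.] O move#3: (1,0):+1/XOX/OOO/XX.*, (2,2):-1/XOX/.OO/XXO
[XOX/OOO/XX.] end (terminal -1, X#4); searched .OX/.O./XX. to 8

value(.OX/.O./XX., O) = +1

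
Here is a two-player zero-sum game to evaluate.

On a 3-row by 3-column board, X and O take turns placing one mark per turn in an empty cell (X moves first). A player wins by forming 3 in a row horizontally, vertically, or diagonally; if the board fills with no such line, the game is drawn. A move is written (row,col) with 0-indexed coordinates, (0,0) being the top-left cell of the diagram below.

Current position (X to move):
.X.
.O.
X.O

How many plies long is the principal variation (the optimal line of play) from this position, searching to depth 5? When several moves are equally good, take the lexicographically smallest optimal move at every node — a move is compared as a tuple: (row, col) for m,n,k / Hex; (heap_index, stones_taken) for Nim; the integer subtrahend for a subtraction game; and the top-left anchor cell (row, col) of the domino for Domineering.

ply 1, X at .X./.O./X.O | (0,0)=+1→XX./.O./X.O*; (0,2)=-1→.XX/.O./X.O; (1,0)=-1→.X./XO./X.O; (1,2)=-1→.X./.OX/X.O; (2,1)=-1→.X./.O./XXO
ply 2, O at XX./.O./X.O | (0,2)=-1→XXO/.O./X.O*; (1,0)=-1→XX./OO./X.O; (1,2)=-1→XX./.OO/X.O; (2,1)=-1→XX./.O./XOO
ply 3, X at XXO/.O./X.O | (1,0)=+1→XXO/XO./X.O*; (1,2)=+0→XXO/.OX/X.O; (2,1)=-1→XXO/.O./XXO
ply 4: XXO/XO./X.O is terminal -1 (O); from .X./.O./X.O depth 5

PV length from [.X./.O./X.O]: 3 plies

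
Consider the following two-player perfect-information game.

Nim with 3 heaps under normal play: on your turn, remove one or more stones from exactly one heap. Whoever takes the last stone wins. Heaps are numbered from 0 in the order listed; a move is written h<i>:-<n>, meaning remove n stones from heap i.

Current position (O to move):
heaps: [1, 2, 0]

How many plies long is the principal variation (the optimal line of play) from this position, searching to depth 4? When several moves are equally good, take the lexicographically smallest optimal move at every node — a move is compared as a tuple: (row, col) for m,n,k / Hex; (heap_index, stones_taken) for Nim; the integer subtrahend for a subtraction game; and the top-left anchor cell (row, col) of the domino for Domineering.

p1 O@[(1,2,0)]: h0:-1[(0,2,0)]-1 h1:-1[(1,1,0)]+1* h1:-2[(1,0,0)]-1
p2 X@[(1,1,0)]: h0:-1[(0,1,0)]-1* h1:-1[(1,0,0)]-1
p3 O@[(0,1,0)]: h1:-1[(0,0,0)]+1*
p4 X@[(0,0,0)] terminal -1; root [(1,2,0)] d4

PV length from [(1,2,0)]: 3 plies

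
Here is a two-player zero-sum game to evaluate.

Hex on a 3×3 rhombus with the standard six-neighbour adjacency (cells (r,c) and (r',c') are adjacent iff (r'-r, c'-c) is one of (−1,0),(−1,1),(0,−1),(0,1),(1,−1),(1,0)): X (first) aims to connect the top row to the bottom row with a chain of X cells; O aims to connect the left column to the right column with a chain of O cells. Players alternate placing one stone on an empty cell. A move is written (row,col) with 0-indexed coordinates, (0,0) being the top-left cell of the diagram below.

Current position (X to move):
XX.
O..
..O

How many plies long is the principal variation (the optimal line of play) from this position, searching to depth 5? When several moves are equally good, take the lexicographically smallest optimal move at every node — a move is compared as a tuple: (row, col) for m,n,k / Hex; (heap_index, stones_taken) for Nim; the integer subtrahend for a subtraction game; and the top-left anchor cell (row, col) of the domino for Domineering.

ply 1, X at XX./O../..O | (0,2)=-1→XXX/O../..O; (1,1)=+1→XX./OX./..O*; (1,2)=-1→XX./O.X/..O; (2,0)=-1→XX./O../X.O; (2,1)=-1→XX./O../.XO
ply 2, O at XX./OX./..O | (0,2)=-1→XXO/OX./..O*; (1,2)=-1→XX./OXO/..O; (2,0)=-1→XX./OX./O.O; (2,1)=-1→XX./OX./.OO
ply 3, X at XXO/OX./..O | (1,2)=+1→XXO/OXX/..O*; (2,0)=+1→XXO/OX./X.O; (2,1)=+1→XXO/OX./.XO
ply 4, O at XXO/OXX/..O | (2,0)=-1→XXO/OXX/O.O*; (2,1)=-1→XXO/OXX/.OO
ply 5, X at XXO/OXX/O.O | (2,1)=+1→XXO/OXX/OXO*
ply 6: XXO/OXX/OXO is terminal -1 (O); from XX./O../..O depth 5

PV length from [XX./O../..O]: 5 plies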